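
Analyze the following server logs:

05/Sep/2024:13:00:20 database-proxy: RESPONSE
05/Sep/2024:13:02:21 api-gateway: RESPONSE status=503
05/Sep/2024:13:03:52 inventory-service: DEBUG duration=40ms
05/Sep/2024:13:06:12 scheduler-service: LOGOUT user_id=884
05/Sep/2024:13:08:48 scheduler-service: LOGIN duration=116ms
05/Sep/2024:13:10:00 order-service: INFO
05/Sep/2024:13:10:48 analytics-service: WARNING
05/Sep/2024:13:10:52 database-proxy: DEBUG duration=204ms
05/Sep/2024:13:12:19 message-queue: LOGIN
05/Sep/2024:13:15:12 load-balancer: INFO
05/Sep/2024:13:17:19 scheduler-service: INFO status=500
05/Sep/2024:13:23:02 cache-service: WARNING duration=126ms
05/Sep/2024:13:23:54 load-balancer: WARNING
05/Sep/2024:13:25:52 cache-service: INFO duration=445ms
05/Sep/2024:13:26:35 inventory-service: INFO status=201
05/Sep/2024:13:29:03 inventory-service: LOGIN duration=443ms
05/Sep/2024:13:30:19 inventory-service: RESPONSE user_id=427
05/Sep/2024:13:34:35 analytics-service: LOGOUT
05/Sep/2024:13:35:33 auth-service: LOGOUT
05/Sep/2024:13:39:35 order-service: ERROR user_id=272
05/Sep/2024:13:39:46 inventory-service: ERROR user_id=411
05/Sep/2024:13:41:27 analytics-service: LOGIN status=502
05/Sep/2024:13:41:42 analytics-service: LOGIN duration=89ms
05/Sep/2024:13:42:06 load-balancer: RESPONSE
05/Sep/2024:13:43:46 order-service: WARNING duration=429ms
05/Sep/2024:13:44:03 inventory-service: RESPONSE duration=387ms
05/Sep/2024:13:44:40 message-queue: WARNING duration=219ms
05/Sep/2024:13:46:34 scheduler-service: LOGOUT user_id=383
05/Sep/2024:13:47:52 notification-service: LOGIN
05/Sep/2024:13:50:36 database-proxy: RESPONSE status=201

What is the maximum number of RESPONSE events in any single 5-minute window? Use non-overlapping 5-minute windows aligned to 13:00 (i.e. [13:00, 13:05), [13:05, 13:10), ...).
2

To find the burst window:

1. Divide the log period into non-overlapping 5-minute windows starting at 13:00
2. Count RESPONSE events in each window
3. Find the window with maximum count
4. Maximum events in a window: 2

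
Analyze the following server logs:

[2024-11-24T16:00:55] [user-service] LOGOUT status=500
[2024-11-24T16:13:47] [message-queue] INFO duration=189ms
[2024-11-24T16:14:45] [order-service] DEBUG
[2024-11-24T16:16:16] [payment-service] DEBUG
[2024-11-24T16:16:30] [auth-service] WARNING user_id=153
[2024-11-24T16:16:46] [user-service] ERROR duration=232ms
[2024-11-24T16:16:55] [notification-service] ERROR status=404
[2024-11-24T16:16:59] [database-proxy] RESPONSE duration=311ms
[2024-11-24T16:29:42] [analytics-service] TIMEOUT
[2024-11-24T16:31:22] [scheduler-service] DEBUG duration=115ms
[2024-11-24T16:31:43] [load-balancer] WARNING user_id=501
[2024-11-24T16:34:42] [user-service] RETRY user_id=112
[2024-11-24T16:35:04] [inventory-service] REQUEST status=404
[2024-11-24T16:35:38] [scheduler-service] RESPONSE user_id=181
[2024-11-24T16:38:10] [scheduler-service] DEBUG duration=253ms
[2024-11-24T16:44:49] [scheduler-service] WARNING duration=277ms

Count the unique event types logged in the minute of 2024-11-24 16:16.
4

To count unique event types:

1. Filter events in the minute starting at 2024-11-24 16:16
2. Extract event types from matching entries
3. Count unique types: 4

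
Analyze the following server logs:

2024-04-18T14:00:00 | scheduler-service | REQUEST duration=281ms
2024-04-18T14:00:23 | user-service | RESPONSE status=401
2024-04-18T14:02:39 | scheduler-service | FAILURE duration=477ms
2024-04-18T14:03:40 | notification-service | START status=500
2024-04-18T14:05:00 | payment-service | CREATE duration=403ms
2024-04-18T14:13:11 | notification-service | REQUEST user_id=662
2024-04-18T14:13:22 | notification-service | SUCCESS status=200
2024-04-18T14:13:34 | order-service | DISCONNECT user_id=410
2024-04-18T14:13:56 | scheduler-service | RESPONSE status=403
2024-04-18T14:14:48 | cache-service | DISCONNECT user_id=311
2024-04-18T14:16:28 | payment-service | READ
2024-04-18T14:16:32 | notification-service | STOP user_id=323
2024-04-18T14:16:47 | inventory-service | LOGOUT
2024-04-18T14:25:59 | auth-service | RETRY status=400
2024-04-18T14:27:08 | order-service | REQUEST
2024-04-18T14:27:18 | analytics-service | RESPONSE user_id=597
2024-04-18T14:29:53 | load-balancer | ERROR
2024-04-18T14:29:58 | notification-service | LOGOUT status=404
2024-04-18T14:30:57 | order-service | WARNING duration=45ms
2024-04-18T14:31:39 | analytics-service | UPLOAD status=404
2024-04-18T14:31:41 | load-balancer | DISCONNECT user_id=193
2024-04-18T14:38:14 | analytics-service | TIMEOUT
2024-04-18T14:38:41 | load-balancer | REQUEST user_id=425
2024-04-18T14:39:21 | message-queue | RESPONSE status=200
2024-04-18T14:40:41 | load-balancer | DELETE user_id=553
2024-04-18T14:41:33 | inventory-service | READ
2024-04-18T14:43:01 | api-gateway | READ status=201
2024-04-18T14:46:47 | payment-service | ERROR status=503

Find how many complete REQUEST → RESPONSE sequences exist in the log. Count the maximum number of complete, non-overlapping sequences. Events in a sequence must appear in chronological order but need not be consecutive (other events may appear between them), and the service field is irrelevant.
4

To count sequences:

1. Look for pattern: REQUEST → RESPONSE
2. Greedily scan the log in chronological order, matching each sequence element in turn (ignoring service)
3. Each time the full pattern completes, increment the count and restart matching from the next event
4. Complete non-overlapping sequences found: 4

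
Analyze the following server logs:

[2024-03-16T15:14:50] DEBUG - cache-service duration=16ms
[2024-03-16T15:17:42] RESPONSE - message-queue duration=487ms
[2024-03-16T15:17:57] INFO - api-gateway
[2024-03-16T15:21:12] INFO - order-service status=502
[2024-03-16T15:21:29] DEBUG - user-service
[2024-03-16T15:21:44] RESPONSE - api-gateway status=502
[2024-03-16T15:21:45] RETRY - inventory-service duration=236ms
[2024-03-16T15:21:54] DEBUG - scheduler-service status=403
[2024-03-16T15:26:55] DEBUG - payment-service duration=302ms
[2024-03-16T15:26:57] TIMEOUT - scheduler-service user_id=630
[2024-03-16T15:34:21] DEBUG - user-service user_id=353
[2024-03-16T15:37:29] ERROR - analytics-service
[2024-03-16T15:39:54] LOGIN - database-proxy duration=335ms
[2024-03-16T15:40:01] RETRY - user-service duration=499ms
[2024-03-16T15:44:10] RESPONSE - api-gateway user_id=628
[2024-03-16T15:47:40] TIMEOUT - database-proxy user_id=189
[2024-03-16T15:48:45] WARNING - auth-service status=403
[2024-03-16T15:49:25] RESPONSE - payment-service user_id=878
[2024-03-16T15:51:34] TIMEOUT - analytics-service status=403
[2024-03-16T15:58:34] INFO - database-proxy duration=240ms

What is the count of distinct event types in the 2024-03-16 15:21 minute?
4

To count unique event types:

1. Filter events in the minute starting at 2024-03-16 15:21
2. Extract event types from matching entries
3. Count unique types: 4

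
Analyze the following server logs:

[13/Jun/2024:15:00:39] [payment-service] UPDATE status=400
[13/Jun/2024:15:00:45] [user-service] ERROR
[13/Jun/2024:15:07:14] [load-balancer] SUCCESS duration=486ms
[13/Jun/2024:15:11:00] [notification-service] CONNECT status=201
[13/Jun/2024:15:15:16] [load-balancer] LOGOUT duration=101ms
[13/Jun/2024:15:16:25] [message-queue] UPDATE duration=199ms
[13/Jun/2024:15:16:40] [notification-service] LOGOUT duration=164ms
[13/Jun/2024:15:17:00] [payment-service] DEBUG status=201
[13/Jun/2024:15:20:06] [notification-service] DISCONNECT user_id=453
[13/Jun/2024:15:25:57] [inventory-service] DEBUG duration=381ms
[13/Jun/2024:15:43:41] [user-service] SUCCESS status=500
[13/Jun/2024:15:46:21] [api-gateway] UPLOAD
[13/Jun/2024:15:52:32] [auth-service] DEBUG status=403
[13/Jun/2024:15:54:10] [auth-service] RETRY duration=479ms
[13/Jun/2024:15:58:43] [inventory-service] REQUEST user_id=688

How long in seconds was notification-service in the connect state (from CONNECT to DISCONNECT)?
546

To calculate state duration:

1. Find CONNECT event for notification-service: 13/Jun/2024:15:11:00
2. Find DISCONNECT event for notification-service: 13/Jun/2024:15:20:06
3. Calculate duration: 13/Jun/2024:15:20:06 - 13/Jun/2024:15:11:00 = 546 seconds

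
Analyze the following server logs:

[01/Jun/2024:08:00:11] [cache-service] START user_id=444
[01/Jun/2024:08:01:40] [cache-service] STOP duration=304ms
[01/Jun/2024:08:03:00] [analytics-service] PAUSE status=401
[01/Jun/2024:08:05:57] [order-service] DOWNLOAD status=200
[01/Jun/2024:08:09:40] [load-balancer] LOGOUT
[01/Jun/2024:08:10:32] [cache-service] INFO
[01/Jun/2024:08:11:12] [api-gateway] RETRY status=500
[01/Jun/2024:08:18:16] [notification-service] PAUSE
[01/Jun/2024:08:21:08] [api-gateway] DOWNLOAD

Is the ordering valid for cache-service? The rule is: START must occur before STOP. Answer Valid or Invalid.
Valid

To validate ordering:

1. Required order: START → STOP
2. Rule: START must occur before STOP
3. Check actual order of events for cache-service
4. Result: Valid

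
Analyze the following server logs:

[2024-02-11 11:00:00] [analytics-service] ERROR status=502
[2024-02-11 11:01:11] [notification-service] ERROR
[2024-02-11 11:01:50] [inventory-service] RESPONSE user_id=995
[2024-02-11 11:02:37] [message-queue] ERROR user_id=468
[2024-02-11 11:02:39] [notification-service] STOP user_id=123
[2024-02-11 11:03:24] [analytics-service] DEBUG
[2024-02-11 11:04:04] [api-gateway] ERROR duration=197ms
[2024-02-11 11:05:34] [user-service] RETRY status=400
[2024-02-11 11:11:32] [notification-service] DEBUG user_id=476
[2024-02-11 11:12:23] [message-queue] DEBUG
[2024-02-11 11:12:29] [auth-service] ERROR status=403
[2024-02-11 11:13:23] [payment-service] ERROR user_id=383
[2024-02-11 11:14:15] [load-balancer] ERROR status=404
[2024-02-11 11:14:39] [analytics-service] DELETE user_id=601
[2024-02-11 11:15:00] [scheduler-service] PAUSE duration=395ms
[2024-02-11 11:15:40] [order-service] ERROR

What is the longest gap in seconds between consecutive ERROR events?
505

To find the longest gap:

1. Extract all ERROR events in chronological order
2. Calculate time differences between consecutive events
3. Find the maximum difference
4. Longest gap: 505 seconds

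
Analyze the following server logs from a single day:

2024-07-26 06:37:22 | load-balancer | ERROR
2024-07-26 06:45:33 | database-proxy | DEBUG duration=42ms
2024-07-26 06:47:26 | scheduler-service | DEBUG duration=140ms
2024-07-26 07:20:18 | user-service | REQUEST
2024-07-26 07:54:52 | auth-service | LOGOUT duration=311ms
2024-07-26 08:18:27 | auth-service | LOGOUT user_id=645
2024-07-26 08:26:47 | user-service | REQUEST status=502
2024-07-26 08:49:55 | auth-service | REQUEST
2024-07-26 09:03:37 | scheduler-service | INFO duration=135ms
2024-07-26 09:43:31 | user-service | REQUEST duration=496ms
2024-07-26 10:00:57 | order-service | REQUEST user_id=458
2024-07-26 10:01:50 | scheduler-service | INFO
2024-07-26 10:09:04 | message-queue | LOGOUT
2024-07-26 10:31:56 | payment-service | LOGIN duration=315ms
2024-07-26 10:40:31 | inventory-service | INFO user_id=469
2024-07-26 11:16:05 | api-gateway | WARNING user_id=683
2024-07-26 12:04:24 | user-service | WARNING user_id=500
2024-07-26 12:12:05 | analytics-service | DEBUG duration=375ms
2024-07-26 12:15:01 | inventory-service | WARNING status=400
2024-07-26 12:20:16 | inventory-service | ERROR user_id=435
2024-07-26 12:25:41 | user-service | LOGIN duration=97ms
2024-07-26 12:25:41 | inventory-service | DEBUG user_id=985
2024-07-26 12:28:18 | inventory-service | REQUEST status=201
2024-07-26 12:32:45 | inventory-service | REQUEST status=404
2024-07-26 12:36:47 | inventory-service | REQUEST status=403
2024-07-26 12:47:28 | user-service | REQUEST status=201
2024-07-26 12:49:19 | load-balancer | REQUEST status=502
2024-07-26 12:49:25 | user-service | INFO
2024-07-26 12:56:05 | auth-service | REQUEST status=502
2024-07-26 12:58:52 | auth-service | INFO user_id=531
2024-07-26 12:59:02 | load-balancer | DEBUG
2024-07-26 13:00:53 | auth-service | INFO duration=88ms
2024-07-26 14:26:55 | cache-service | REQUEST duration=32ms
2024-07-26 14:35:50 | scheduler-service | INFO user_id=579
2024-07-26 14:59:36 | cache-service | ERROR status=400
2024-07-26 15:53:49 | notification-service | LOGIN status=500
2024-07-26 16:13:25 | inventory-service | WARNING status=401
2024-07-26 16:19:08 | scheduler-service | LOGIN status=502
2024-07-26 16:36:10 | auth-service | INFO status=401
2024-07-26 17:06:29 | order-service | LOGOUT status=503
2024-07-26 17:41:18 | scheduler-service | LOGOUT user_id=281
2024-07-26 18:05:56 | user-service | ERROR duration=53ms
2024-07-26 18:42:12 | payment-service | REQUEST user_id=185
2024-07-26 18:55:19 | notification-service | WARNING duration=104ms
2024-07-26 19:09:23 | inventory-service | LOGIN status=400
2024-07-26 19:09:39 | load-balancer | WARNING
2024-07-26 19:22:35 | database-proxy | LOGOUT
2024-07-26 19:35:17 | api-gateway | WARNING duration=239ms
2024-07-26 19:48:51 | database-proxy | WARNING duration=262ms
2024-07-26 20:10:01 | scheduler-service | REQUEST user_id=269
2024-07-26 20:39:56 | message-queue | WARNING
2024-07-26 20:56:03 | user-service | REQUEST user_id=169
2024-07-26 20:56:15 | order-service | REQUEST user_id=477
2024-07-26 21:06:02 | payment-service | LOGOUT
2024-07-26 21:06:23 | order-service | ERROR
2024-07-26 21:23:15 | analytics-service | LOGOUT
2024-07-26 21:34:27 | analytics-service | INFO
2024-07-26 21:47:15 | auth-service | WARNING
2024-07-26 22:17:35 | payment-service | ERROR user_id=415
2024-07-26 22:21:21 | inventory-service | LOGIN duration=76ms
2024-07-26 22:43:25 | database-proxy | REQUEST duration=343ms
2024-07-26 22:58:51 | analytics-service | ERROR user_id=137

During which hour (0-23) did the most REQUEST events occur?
12

To find the peak hour:

1. Group all REQUEST events by hour
2. Count events in each hour
3. Find hour with maximum count
4. Peak hour: 12 (with 6 events)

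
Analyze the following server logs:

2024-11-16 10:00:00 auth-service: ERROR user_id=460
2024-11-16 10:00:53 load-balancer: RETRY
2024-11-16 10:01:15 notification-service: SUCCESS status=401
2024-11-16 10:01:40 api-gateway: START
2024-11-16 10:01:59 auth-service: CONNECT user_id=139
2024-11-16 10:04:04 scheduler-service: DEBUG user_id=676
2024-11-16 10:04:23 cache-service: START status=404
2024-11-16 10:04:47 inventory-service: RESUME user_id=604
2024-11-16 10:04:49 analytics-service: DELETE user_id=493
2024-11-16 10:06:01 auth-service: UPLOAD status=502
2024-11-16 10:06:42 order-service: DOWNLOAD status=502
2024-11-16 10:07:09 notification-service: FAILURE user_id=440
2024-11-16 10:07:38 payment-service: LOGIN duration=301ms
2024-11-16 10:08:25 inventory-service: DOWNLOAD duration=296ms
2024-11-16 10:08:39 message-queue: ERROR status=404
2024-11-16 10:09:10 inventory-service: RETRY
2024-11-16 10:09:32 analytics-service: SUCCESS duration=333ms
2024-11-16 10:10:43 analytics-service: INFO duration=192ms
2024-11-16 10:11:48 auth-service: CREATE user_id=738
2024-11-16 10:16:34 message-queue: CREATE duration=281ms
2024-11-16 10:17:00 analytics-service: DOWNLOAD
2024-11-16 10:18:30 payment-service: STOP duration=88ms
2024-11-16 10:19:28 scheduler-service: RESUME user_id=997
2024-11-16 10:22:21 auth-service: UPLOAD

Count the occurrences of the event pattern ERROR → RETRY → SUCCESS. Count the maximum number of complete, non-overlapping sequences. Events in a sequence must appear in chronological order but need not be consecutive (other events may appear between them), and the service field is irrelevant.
2

To count sequences:

1. Look for pattern: ERROR → RETRY → SUCCESS
2. Greedily scan the log in chronological order, matching each sequence element in turn (ignoring service)
3. Each time the full pattern completes, increment the count and restart matching from the next event
4. Complete non-overlapping sequences found: 2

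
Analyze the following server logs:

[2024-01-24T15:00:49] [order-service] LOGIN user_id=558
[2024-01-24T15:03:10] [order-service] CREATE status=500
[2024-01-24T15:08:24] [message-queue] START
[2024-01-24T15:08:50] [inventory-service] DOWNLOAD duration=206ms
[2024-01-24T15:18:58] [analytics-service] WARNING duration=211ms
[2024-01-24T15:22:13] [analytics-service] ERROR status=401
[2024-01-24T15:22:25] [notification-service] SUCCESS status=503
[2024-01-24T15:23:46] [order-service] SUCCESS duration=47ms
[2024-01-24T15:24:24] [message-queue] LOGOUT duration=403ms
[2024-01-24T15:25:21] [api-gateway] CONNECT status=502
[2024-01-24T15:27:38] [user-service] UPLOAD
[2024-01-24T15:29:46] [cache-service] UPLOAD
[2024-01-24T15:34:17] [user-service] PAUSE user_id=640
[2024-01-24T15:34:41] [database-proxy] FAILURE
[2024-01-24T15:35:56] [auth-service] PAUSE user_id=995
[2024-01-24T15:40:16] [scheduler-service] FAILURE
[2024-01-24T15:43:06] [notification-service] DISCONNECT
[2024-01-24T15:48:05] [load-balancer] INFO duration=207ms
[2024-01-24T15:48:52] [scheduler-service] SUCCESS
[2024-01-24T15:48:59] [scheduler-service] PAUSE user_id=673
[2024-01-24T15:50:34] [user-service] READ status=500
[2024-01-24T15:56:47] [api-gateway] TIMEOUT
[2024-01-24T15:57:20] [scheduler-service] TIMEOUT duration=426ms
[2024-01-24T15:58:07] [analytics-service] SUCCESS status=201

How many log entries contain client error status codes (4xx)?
1

To find matching entries:

1. Pattern to match: client error status codes (4xx)
2. Scan each log entry for the pattern
3. Count matches: 1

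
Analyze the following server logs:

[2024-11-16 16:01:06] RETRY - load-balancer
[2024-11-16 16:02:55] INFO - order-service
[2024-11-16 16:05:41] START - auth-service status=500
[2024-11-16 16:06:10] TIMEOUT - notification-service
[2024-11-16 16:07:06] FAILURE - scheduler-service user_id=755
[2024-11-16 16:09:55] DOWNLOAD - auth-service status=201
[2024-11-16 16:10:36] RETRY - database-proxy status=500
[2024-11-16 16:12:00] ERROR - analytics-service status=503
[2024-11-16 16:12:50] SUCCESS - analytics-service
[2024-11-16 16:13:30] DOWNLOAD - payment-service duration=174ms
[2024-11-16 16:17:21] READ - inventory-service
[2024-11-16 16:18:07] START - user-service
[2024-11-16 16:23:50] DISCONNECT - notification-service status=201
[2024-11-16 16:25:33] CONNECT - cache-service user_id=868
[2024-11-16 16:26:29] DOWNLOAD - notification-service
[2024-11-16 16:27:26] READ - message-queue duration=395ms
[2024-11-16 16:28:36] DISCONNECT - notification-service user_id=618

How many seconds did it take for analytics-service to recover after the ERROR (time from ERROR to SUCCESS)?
50

To calculate recovery time:

1. Find ERROR event for analytics-service: 2024-11-16 16:12:00
2. Find next SUCCESS event for analytics-service: 2024-11-16 16:12:50
3. Recovery time: 2024-11-16 16:12:50 - 2024-11-16 16:12:00 = 50 seconds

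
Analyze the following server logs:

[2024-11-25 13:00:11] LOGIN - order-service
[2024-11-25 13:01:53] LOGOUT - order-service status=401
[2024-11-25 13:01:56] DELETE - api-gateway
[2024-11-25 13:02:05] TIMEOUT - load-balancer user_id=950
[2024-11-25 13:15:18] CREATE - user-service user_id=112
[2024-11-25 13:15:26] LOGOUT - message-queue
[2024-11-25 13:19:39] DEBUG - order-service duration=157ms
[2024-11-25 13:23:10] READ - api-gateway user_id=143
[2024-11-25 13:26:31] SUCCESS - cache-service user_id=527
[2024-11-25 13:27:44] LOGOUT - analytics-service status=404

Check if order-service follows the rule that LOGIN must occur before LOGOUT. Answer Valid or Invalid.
Valid

To validate ordering:

1. Required order: LOGIN → LOGOUT
2. Rule: LOGIN must occur before LOGOUT
3. Check actual order of events for order-service
4. Result: Valid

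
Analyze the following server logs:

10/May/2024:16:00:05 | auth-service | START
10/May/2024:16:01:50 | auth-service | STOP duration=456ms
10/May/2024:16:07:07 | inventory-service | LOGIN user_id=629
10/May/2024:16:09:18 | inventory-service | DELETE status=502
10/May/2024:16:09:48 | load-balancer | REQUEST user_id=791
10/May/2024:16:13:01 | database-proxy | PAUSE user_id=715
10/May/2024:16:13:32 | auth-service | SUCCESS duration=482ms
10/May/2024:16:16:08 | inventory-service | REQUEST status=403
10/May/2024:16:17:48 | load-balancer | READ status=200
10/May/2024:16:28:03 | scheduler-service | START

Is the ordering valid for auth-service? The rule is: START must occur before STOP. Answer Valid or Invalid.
Valid

To validate ordering:

1. Required order: START → STOP
2. Rule: START must occur before STOP
3. Check actual order of events for auth-service
4. Result: Valid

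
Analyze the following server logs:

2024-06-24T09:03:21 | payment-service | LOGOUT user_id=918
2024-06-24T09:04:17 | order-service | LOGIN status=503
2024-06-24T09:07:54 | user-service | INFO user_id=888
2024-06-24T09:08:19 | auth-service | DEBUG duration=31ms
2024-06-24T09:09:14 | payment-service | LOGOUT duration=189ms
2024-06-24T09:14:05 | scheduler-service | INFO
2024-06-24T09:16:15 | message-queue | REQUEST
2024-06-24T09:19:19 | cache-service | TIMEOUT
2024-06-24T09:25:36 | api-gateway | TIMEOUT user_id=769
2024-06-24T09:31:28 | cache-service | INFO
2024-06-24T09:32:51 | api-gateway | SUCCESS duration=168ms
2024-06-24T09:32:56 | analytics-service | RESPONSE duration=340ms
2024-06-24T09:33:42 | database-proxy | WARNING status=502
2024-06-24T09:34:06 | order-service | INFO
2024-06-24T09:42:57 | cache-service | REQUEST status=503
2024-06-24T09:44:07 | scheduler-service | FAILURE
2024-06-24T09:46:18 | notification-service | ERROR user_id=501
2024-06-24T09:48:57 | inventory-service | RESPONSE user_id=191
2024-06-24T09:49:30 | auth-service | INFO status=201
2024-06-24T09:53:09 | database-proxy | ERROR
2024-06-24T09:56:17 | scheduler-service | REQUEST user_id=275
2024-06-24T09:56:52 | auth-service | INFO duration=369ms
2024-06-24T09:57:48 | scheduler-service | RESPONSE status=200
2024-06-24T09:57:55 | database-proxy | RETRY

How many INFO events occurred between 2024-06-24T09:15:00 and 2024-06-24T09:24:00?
0

To count events in the time window:

1. Window boundaries: 2024-06-24T09:15:00 to 2024-06-24T09:24:00
2. Filter for INFO events within this window
3. Count matching events: 0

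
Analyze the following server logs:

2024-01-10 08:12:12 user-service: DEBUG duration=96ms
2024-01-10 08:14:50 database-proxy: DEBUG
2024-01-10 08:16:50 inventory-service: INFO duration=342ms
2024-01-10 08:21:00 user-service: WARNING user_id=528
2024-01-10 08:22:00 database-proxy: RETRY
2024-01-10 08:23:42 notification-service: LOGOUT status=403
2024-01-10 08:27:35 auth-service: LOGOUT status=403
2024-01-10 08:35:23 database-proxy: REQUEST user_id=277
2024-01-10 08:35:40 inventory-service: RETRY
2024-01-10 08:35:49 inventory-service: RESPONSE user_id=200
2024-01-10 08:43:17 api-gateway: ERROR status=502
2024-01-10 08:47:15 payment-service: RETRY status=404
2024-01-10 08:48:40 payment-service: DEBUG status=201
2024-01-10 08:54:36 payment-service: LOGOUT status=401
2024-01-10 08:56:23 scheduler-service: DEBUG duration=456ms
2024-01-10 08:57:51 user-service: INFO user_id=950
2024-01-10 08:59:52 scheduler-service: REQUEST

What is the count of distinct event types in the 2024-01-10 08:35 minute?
3

To count unique event types:

1. Filter events in the minute starting at 2024-01-10 08:35
2. Extract event types from matching entries
3. Count unique types: 3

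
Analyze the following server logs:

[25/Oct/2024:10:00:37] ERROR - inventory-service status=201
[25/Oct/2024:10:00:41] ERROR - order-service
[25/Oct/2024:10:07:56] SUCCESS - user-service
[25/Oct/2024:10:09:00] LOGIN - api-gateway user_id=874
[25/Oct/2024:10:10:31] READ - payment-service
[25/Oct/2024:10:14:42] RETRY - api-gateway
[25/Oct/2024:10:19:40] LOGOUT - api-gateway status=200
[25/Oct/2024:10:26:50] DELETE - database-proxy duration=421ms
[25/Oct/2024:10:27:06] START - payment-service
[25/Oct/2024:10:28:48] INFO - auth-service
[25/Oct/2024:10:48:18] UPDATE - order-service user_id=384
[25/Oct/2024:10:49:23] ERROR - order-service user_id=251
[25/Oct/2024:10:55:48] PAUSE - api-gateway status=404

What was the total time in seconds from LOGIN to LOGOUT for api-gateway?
640

To calculate state duration:

1. Find LOGIN event for api-gateway: 25/Oct/2024:10:09:00
2. Find LOGOUT event for api-gateway: 25/Oct/2024:10:19:40
3. Calculate duration: 25/Oct/2024:10:19:40 - 25/Oct/2024:10:09:00 = 640 seconds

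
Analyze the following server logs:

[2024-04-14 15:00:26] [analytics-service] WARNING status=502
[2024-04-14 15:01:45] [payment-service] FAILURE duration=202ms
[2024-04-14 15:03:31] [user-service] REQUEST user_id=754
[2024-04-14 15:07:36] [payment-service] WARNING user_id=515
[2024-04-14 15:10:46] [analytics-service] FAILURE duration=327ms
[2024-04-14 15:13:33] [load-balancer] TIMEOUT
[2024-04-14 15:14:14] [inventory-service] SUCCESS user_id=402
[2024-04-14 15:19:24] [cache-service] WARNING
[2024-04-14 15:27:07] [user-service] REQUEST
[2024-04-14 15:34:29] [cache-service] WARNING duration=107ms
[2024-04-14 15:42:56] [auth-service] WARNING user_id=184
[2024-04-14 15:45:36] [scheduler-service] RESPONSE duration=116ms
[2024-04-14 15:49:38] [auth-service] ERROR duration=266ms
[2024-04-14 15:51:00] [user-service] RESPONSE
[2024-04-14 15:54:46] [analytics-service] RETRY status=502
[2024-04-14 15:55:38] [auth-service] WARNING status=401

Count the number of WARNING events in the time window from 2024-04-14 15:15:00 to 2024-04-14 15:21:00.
1

To count events in the time window:

1. Window boundaries: 2024-04-14 15:15:00 to 2024-04-14 15:21:00
2. Filter for WARNING events within this window
3. Count matching events: 1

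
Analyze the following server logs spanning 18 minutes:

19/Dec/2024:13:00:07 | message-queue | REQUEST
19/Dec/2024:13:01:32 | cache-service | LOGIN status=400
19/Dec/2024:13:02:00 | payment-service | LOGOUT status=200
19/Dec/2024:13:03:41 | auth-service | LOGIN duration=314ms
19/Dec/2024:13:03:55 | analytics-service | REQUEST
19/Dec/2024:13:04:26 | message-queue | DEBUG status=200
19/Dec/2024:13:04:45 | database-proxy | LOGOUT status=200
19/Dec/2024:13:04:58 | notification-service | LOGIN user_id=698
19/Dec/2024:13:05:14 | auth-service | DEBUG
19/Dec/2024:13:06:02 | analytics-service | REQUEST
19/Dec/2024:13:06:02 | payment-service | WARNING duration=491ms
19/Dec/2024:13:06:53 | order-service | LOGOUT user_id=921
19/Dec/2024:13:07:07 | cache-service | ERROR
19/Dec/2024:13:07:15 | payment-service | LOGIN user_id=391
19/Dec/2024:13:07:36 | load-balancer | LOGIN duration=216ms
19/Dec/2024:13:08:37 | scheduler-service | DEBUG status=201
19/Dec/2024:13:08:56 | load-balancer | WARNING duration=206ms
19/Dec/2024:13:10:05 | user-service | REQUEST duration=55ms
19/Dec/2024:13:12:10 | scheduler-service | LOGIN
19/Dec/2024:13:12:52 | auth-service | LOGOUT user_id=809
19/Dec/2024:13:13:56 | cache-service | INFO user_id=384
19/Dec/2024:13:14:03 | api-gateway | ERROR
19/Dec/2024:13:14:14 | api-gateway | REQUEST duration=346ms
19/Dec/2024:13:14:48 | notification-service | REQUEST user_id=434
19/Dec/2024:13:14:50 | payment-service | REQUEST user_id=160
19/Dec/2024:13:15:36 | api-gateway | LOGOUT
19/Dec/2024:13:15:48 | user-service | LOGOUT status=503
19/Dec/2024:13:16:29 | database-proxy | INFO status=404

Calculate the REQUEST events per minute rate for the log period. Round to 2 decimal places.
0.39

To calculate the rate:

1. Count total REQUEST events: 7
2. Total time period: 18 minutes
3. Rate = 7 / 18 = 0.39 events per minute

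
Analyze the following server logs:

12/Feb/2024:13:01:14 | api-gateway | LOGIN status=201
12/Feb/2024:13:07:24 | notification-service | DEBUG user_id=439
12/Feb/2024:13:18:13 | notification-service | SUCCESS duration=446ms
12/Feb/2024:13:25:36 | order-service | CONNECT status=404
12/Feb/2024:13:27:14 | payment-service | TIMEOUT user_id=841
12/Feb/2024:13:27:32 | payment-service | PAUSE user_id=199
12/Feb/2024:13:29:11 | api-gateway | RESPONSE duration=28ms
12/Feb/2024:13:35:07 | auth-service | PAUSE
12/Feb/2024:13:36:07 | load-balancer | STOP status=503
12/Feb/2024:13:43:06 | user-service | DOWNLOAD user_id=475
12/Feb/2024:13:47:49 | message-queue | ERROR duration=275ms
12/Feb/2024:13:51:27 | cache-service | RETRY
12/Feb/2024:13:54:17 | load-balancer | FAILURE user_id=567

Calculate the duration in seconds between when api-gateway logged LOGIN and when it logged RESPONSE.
1677

To find the time between events:

1. Locate the first LOGIN event for api-gateway: 12/Feb/2024:13:01:14
2. Locate the first RESPONSE event for api-gateway: 12/Feb/2024:13:29:11
3. Calculate the difference: 12/Feb/2024:13:29:11 - 12/Feb/2024:13:01:14 = 1677 seconds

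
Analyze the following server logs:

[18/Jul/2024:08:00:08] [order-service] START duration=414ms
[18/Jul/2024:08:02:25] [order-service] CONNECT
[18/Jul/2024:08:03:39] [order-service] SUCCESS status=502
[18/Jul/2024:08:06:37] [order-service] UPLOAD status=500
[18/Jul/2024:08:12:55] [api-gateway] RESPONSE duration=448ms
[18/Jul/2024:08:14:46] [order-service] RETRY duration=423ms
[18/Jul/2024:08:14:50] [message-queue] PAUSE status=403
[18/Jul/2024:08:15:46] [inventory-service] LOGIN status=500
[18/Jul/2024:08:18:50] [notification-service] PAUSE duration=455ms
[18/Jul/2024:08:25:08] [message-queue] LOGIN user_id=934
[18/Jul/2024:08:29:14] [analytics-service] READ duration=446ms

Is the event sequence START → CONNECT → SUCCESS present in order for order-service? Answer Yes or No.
Yes

To verify sequence order:

1. Find all events in sequence START → CONNECT → SUCCESS for order-service
2. Extract their timestamps
3. Check if timestamps are in ascending order
4. Result: Yes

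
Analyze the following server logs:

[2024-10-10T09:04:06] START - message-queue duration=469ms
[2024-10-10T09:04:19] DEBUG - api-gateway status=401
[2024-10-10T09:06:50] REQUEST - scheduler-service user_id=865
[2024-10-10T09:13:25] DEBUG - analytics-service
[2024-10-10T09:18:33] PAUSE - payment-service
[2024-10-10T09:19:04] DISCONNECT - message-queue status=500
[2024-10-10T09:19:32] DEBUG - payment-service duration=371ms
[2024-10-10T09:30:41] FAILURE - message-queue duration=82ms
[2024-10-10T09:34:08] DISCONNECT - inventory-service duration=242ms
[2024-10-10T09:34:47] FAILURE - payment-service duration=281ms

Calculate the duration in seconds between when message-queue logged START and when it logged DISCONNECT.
898

To find the time between events:

1. Locate the first START event for message-queue: 2024-10-10T09:04:06
2. Locate the first DISCONNECT event for message-queue: 2024-10-10T09:19:04
3. Calculate the difference: 2024-10-10T09:19:04 - 2024-10-10T09:04:06 = 898 seconds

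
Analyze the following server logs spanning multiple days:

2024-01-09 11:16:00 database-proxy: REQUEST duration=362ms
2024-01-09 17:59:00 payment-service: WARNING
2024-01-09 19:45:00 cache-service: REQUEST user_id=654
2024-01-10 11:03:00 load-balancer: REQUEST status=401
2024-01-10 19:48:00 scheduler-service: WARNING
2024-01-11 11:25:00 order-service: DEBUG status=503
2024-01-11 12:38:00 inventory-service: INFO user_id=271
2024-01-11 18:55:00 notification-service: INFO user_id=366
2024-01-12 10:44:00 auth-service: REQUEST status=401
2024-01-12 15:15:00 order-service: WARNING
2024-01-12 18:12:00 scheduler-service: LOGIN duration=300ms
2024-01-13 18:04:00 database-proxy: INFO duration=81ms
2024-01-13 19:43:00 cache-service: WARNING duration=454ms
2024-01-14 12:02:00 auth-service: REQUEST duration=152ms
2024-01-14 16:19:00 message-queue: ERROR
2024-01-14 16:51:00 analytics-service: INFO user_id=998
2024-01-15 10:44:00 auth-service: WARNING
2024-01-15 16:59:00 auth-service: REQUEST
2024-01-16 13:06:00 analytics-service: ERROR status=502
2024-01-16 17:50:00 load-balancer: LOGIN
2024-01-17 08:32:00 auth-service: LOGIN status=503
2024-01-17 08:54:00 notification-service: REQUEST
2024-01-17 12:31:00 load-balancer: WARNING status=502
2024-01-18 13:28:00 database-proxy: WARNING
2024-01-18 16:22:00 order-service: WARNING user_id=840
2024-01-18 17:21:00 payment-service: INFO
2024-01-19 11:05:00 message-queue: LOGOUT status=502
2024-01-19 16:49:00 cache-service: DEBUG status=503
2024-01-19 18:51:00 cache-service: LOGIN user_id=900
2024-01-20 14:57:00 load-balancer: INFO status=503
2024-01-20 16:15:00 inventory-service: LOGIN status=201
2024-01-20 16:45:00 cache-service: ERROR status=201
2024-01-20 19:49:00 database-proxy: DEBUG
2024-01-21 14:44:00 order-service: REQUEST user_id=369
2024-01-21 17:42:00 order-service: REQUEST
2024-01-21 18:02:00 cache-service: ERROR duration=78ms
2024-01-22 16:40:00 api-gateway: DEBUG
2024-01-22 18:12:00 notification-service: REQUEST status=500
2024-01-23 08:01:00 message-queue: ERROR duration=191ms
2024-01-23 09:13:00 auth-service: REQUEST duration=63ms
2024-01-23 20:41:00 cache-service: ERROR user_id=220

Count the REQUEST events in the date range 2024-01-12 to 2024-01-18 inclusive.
4

To filter by date range:

1. Date range: 2024-01-12 through 2024-01-18, both dates inclusive
2. Filter for REQUEST events whose date falls in this range
3. Count matching events: 4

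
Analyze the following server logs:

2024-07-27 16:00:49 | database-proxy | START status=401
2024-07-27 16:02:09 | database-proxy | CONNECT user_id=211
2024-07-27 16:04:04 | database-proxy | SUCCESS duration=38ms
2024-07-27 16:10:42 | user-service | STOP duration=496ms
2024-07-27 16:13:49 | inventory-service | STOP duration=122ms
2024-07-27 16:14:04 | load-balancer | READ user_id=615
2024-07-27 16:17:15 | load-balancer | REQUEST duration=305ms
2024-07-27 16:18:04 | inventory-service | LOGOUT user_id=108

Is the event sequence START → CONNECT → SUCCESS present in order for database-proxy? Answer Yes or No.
Yes

To verify sequence order:

1. Find all events in sequence START → CONNECT → SUCCESS for database-proxy
2. Extract their timestamps
3. Check if timestamps are in ascending order
4. Result: Yes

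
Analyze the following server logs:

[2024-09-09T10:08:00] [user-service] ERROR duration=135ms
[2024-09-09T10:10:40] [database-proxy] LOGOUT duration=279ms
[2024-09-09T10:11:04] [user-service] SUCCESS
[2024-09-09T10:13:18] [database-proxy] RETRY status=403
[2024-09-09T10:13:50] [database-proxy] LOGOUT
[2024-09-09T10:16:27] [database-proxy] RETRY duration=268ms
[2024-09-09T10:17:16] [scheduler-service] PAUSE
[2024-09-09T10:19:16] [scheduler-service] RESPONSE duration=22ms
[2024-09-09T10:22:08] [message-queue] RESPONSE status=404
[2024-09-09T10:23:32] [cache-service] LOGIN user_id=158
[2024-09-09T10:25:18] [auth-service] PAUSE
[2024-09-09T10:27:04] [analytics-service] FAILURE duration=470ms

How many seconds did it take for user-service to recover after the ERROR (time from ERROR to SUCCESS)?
184

To calculate recovery time:

1. Find ERROR event for user-service: 2024-09-09T10:08:00
2. Find next SUCCESS event for user-service: 2024-09-09T10:11:04
3. Recovery time: 2024-09-09T10:11:04 - 2024-09-09T10:08:00 = 184 seconds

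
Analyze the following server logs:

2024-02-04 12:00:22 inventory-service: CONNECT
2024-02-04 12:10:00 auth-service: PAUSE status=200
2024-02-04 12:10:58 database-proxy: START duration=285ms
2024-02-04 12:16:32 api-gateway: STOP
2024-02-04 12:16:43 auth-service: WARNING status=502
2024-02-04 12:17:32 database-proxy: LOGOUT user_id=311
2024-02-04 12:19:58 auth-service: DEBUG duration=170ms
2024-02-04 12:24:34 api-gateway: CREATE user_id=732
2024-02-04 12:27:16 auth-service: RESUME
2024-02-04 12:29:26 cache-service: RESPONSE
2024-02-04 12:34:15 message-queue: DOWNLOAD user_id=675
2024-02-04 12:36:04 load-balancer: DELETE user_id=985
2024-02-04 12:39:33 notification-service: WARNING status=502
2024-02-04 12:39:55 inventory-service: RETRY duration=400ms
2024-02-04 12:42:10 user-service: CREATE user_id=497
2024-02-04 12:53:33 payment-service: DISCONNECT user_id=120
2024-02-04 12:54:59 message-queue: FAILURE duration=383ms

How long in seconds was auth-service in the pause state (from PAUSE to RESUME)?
1036

To calculate state duration:

1. Find PAUSE event for auth-service: 2024-02-04 12:10:00
2. Find RESUME event for auth-service: 2024-02-04 12:27:16
3. Calculate duration: 2024-02-04 12:27:16 - 2024-02-04 12:10:00 = 1036 seconds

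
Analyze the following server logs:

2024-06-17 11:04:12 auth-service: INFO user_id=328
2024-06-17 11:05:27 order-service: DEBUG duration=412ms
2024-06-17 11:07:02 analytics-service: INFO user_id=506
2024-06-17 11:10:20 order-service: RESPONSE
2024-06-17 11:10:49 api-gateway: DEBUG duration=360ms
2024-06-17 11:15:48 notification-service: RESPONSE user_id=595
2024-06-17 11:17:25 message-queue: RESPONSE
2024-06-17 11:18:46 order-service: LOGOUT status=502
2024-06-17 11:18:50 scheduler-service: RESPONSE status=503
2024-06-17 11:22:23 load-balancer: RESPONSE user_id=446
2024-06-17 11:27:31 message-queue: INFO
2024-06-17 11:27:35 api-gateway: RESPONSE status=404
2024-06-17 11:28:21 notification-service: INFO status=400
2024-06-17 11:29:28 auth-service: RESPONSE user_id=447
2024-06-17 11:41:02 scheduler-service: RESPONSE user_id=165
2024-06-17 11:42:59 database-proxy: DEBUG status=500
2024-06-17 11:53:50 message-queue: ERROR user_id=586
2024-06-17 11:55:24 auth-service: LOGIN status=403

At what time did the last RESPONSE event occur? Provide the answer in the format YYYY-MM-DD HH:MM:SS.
2024-06-17 11:41:02

To find the last event:

1. Filter for all RESPONSE events
2. Sort by timestamp
3. Select the last one
4. Timestamp: 2024-06-17 11:41:02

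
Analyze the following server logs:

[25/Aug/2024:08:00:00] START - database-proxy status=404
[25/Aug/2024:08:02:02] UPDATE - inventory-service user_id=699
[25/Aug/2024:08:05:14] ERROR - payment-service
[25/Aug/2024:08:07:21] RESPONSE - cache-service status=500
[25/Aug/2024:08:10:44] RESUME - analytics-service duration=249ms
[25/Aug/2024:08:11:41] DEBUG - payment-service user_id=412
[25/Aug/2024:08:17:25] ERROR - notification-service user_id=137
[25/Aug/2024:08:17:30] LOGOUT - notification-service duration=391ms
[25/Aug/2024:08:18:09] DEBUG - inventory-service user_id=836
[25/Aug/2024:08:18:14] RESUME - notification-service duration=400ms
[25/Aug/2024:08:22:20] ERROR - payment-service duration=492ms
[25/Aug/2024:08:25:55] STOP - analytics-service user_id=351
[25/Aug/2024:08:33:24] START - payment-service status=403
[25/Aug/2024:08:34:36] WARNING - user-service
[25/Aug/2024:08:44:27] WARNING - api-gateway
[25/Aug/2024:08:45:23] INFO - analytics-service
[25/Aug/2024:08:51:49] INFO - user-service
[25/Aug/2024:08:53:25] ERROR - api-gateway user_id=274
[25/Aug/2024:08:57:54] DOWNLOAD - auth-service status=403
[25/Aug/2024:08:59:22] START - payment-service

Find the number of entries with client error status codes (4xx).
3

To find matching entries:

1. Pattern to match: client error status codes (4xx)
2. Scan each log entry for the pattern
3. Count matches: 3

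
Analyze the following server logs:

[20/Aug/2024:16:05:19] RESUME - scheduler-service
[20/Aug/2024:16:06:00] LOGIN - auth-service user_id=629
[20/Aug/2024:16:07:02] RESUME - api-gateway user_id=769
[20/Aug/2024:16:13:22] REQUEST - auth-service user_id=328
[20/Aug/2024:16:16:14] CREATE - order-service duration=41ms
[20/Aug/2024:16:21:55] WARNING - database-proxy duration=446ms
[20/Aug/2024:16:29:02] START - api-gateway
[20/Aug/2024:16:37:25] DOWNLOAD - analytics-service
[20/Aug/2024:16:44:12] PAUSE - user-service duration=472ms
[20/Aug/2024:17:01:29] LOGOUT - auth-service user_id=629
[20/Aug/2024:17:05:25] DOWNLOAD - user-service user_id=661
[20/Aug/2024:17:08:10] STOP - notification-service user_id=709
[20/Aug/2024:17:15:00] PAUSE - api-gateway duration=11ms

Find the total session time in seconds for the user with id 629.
3329

To calculate session duration:

1. Find LOGIN event for user_id=629: 20/Aug/2024:16:06:00
2. Find LOGOUT event for user_id=629: 20/Aug/2024:17:01:29
3. Session duration: 20/Aug/2024:17:01:29 - 20/Aug/2024:16:06:00 = 3329 seconds (55 minutes)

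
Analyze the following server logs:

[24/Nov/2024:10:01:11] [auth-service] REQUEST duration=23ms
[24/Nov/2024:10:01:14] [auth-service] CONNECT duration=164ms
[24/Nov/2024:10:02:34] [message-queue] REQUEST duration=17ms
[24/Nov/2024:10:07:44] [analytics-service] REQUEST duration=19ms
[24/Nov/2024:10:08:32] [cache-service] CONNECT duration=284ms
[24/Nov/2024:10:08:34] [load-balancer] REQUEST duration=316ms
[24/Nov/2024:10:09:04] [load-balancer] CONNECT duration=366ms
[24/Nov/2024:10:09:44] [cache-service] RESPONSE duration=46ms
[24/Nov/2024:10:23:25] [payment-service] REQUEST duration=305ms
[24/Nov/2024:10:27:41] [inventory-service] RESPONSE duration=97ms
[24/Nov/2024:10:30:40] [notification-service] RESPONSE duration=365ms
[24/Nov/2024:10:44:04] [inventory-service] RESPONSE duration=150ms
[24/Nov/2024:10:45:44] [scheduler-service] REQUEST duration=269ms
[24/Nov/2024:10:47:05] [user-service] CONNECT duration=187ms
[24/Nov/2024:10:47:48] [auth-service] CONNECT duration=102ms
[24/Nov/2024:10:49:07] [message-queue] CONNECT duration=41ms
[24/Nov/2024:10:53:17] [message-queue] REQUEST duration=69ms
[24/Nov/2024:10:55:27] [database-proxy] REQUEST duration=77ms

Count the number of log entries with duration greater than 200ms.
6

To count timeouts:

1. Threshold: 200ms
2. Extract duration from each log entry
3. Count entries where duration > 200
4. Timeout count: 6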